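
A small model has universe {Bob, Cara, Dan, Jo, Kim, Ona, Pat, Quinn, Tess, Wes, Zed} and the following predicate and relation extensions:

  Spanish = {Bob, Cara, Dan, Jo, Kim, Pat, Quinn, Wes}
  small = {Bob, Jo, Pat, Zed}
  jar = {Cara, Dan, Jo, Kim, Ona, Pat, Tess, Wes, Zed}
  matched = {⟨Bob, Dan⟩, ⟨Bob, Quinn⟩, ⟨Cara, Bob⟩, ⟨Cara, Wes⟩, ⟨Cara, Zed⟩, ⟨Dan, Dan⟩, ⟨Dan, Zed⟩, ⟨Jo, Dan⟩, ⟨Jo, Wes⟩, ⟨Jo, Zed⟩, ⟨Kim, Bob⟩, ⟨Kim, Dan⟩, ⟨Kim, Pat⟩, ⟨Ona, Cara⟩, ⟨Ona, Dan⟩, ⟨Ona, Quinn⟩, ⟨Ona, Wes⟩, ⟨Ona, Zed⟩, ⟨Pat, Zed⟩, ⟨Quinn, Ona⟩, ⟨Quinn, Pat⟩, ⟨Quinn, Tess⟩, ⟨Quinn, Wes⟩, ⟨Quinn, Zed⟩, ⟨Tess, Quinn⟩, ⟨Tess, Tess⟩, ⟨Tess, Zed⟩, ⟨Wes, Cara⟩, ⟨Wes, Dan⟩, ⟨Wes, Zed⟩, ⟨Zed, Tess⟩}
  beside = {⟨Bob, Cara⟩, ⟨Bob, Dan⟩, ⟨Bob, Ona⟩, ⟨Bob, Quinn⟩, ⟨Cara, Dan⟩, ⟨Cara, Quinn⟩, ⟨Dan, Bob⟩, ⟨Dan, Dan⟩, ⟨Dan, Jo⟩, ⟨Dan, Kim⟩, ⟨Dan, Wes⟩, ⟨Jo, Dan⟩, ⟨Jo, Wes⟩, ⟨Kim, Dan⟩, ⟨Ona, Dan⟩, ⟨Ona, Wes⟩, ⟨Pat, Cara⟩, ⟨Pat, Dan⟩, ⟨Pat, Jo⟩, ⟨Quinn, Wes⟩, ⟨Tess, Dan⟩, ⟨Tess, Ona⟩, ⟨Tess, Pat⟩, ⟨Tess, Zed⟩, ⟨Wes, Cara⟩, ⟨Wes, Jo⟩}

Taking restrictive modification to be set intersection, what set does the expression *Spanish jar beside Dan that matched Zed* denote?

⟦beside Dan⟧ = {x : ⟨x, Dan⟩ ∈ ⟦beside⟧} = {Bob, Cara, Dan, Jo, Kim, Ona, Pat, Tess}
⟦that matched Zed⟧ = {x : ⟨x, Zed⟩ ∈ ⟦matched⟧} = {Cara, Dan, Jo, Ona, Pat, Quinn, Tess, Wes}
⟦jar⟧ = {Cara, Dan, Jo, Kim, Ona, Pat, Tess, Wes, Zed}
… ∩ ⟦beside Dan⟧ = {Cara, Dan, Jo, Kim, Ona, Pat, Tess, Wes, Zed} ∩ {Bob, Cara, Dan, Jo, Kim, Ona, Pat, Tess} = {Cara, Dan, Jo, Kim, Ona, Pat, Tess}
… ∩ ⟦that matched Zed⟧ = {Cara, Dan, Jo, Kim, Ona, Pat, Tess} ∩ {Cara, Dan, Jo, Ona, Pat, Quinn, Tess, Wes} = {Cara, Dan, Jo, Ona, Pat, Tess}
… ∩ ⟦Spanish⟧ = {Cara, Dan, Jo, Ona, Pat, Tess} ∩ {Bob, Cara, Dan, Jo, Kim, Pat, Quinn, Wes} = {Cara, Dan, Jo, Pat}
So ⟦Spanish jar beside Dan that matched Zed⟧ = {Cara, Dan, Jo, Pat}.

{Cara, Dan, Jo, Pat}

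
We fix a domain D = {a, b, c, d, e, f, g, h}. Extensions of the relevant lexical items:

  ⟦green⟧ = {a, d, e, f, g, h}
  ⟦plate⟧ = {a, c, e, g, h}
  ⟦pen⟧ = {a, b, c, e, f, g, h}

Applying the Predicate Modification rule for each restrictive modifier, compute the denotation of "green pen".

⟦pen⟧ = {a, b, c, e, f, g, h}
… ∩ ⟦green⟧ = {a, b, c, e, f, g, h} ∩ {a, d, e, f, g, h} = {a, e, f, g, h}
So ⟦green pen⟧ = {a, e, f, g, h}.

{a, e, f, g, h}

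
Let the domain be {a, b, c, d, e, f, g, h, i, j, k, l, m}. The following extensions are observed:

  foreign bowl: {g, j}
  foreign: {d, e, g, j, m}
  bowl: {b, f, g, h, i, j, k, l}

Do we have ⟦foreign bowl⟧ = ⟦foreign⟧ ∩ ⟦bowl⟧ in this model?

yes

⟦foreign⟧ ∩ ⟦bowl⟧ = {d, e, g, j, m} ∩ {b, f, g, h, i, j, k, l} = {g, j}
Observed ⟦foreign bowl⟧ = {g, j}.
These coincide, so the modifier is intersective here.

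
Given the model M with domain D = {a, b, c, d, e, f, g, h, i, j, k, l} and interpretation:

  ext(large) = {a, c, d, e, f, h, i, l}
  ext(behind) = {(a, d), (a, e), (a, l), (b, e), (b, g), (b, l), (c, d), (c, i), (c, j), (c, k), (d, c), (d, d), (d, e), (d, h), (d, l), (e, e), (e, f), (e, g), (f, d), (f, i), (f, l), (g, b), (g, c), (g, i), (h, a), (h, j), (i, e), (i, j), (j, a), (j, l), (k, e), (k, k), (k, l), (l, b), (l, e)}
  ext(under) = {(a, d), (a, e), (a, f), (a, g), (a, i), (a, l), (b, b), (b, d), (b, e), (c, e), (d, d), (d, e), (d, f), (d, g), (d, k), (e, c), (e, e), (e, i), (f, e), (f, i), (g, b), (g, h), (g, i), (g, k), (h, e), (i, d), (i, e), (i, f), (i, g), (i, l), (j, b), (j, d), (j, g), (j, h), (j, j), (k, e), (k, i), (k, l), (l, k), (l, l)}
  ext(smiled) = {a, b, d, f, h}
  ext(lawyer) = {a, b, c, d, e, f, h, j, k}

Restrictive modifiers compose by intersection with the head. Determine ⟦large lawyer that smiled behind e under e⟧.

⟦that smiled⟧ = ⟦smiled⟧ = {a, b, d, f, h}
⟦behind e⟧ = {x : ⟨x, e⟩ ∈ ⟦behind⟧} = {a, b, d, e, i, k, l}
⟦under e⟧ = {x : ⟨x, e⟩ ∈ ⟦under⟧} = {a, b, c, d, e, f, h, i, k}
⟦lawyer⟧ = {a, b, c, d, e, f, h, j, k}
… ∩ ⟦that smiled⟧ = {a, b, c, d, e, f, h, j, k} ∩ {a, b, d, f, h} = {a, b, d, f, h}
… ∩ ⟦behind e⟧ = {a, b, d, f, h} ∩ {a, b, d, e, i, k, l} = {a, b, d}
… ∩ ⟦under e⟧ = {a, b, d} ∩ {a, b, c, d, e, f, h, i, k} = {a, b, d}
… ∩ ⟦large⟧ = {a, b, d} ∩ {a, c, d, e, f, h, i, l} = {a, d}
So ⟦large lawyer that smiled behind e under e⟧ = {a, d}.

{a, d}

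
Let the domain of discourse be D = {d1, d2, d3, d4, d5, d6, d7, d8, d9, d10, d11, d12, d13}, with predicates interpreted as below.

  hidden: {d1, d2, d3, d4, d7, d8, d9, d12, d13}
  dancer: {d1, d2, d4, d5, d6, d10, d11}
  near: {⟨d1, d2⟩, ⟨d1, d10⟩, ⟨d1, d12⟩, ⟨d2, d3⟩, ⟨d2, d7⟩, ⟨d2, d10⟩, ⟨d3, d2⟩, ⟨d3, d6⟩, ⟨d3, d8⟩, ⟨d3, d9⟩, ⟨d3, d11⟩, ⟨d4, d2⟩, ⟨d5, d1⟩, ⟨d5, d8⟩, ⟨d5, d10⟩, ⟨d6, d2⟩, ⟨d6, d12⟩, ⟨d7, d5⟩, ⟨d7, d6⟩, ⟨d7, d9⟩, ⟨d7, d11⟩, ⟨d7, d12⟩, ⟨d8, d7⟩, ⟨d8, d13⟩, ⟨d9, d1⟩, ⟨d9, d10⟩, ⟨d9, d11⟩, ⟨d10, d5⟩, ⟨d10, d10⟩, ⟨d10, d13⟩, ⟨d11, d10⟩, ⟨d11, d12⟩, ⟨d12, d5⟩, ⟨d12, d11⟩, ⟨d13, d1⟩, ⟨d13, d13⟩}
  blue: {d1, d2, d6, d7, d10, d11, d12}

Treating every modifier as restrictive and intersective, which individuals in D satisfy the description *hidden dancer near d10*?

⟦near d10⟧ = {x : ⟨x, d10⟩ ∈ ⟦near⟧} = {d1, d2, d5, d9, d10, d11}
⟦dancer⟧ = {d1, d2, d4, d5, d6, d10, d11}
… ∩ ⟦near d10⟧ = {d1, d2, d4, d5, d6, d10, d11} ∩ {d1, d2, d5, d9, d10, d11} = {d1, d2, d5, d10, d11}
… ∩ ⟦hidden⟧ = {d1, d2, d5, d10, d11} ∩ {d1, d2, d3, d4, d7, d8, d9, d12, d13} = {d1, d2}
So ⟦hidden dancer near d10⟧ = {d1, d2}.

{d1, d2}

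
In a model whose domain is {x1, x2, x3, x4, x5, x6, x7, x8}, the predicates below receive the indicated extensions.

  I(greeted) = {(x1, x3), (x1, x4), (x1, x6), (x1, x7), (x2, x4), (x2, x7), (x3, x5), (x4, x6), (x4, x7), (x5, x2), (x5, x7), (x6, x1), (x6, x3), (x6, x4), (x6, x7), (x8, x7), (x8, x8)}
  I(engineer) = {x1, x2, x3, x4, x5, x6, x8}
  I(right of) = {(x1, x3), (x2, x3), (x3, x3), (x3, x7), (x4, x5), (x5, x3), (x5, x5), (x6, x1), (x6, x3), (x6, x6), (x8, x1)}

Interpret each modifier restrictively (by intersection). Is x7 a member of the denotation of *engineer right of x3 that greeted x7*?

no

⟦right of x3⟧ = {x : ⟨x, x3⟩ ∈ ⟦right of⟧} = {x1, x2, x3, x5, x6}
⟦that greeted x7⟧ = {x : ⟨x, x7⟩ ∈ ⟦greeted⟧} = {x1, x2, x4, x5, x6, x8}
⟦engineer⟧ = {x1, x2, x3, x4, x5, x6, x8}
… ∩ ⟦right of x3⟧ = {x1, x2, x3, x4, x5, x6, x8} ∩ {x1, x2, x3, x5, x6} = {x1, x2, x3, x5, x6}
… ∩ ⟦that greeted x7⟧ = {x1, x2, x3, x5, x6} ∩ {x1, x2, x4, x5, x6, x8} = {x1, x2, x5, x6}
⟦engineer right of x3 that greeted x7⟧ = {x1, x2, x5, x6}; x7 ∉ this set.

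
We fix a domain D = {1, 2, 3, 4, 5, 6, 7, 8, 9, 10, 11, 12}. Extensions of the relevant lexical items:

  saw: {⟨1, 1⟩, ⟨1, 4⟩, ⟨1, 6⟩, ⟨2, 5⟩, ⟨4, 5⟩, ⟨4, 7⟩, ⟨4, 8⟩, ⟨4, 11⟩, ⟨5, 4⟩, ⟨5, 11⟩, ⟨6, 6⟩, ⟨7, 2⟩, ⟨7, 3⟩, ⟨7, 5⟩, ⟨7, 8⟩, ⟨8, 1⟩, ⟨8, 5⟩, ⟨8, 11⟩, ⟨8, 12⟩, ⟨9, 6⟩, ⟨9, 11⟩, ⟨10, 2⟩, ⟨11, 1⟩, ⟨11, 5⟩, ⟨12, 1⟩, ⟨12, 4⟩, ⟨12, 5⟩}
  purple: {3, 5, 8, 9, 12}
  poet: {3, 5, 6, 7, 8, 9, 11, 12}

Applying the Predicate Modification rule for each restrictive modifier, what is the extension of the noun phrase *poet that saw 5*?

⟦that saw 5⟧ = {x : ⟨x, 5⟩ ∈ ⟦saw⟧} = {2, 4, 7, 8, 11, 12}
⟦poet⟧ = {3, 5, 6, 7, 8, 9, 11, 12}
… ∩ ⟦that saw 5⟧ = {3, 5, 6, 7, 8, 9, 11, 12} ∩ {2, 4, 7, 8, 11, 12} = {7, 8, 11, 12}
So ⟦poet that saw 5⟧ = {7, 8, 11, 12}.

{7, 8, 11, 12}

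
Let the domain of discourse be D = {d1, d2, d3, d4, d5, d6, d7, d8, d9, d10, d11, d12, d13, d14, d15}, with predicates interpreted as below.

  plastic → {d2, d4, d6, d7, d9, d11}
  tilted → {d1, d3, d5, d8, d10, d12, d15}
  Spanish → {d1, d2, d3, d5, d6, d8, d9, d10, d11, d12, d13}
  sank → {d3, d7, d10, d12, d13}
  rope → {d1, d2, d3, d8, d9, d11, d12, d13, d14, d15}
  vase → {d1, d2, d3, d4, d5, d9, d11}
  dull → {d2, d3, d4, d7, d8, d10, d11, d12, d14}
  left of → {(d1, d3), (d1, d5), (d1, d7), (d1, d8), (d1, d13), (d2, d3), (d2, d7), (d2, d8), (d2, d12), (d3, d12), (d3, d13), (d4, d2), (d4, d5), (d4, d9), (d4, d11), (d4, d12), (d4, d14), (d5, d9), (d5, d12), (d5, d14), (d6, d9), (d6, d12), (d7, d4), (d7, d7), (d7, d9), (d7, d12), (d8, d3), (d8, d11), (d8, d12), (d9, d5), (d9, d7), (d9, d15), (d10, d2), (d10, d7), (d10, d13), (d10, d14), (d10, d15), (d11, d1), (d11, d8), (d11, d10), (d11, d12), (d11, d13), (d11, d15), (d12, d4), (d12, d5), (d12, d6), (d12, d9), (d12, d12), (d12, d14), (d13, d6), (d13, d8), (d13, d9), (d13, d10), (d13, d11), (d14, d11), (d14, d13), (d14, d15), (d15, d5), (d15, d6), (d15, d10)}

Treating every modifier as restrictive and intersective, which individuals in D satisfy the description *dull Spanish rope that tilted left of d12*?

{d3, d8, d12}

⟦that tilted⟧ = ⟦tilted⟧ = {d1, d3, d5, d8, d10, d12, d15}
⟦left of d12⟧ = {x : ⟨x, d12⟩ ∈ ⟦left of⟧} = {d2, d3, d4, d5, d6, d7, d8, d11, d12}
⟦rope⟧ = {d1, d2, d3, d8, d9, d11, d12, d13, d14, d15}
… ∩ ⟦that tilted⟧ = {d1, d2, d3, d8, d9, d11, d12, d13, d14, d15} ∩ {d1, d3, d5, d8, d10, d12, d15} = {d1, d3, d8, d12, d15}
… ∩ ⟦left of d12⟧ = {d1, d3, d8, d12, d15} ∩ {d2, d3, d4, d5, d6, d7, d8, d11, d12} = {d3, d8, d12}
… ∩ ⟦dull⟧ = {d3, d8, d12} ∩ {d2, d3, d4, d7, d8, d10, d11, d12, d14} = {d3, d8, d12}
… ∩ ⟦Spanish⟧ = {d3, d8, d12} ∩ {d1, d2, d3, d5, d6, d8, d9, d10, d11, d12, d13} = {d3, d8, d12}
So ⟦dull Spanish rope that tilted left of d12⟧ = {d3, d8, d12}.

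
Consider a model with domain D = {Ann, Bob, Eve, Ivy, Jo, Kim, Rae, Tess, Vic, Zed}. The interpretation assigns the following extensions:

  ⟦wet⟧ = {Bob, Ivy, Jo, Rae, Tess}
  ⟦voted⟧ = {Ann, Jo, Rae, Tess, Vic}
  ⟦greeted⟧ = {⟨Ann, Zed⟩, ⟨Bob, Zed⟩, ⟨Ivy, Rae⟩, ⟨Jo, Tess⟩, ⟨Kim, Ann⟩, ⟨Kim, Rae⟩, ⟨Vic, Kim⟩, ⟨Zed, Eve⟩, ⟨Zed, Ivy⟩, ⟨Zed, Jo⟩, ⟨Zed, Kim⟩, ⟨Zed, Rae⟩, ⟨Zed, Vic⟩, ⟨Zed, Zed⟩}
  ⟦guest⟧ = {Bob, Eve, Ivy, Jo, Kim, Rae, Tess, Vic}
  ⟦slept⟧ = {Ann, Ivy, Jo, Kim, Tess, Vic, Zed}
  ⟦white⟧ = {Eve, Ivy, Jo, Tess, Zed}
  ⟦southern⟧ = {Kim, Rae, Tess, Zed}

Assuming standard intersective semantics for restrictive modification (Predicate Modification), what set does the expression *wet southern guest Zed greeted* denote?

{Rae}

⟦Zed greeted⟧ = {x : ⟨Zed, x⟩ ∈ ⟦greeted⟧} = {Eve, Ivy, Jo, Kim, Rae, Vic, Zed}
⟦guest⟧ = {Bob, Eve, Ivy, Jo, Kim, Rae, Tess, Vic}
… ∩ ⟦Zed greeted⟧ = {Bob, Eve, Ivy, Jo, Kim, Rae, Tess, Vic} ∩ {Eve, Ivy, Jo, Kim, Rae, Vic, Zed} = {Eve, Ivy, Jo, Kim, Rae, Vic}
… ∩ ⟦wet⟧ = {Eve, Ivy, Jo, Kim, Rae, Vic} ∩ {Bob, Ivy, Jo, Rae, Tess} = {Ivy, Jo, Rae}
… ∩ ⟦southern⟧ = {Ivy, Jo, Rae} ∩ {Kim, Rae, Tess, Zed} = {Rae}
So ⟦wet southern guest Zed greeted⟧ = {Rae}.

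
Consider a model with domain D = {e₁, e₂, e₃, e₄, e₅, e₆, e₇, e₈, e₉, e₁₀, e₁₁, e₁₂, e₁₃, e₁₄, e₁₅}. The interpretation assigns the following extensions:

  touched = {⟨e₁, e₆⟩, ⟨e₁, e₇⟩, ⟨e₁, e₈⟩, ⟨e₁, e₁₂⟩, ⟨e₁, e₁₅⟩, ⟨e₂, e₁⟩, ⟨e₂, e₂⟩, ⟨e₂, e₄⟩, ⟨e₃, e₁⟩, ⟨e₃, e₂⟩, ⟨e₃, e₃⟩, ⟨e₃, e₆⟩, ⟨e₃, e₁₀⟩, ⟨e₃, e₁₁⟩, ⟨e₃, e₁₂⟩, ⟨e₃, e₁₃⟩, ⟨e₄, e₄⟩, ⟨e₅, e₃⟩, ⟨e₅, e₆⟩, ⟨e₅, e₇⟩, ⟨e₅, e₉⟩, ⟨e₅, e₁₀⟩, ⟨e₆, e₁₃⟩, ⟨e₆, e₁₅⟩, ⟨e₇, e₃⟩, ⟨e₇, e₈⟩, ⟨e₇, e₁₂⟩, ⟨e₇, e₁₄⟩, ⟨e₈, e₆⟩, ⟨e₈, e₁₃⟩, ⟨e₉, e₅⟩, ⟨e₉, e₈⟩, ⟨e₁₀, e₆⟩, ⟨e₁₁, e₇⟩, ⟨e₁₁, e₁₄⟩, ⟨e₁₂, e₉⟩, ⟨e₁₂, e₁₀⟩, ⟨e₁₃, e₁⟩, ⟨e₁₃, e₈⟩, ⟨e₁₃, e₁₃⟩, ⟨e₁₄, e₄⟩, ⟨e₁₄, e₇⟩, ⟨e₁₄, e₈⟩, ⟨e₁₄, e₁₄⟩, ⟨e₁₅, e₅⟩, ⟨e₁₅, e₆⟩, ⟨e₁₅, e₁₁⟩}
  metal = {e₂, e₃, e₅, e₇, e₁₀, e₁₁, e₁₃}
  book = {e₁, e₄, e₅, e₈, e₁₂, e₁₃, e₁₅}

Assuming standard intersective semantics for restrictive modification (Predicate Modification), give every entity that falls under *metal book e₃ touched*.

⟦e₃ touched⟧ = {x : ⟨e₃, x⟩ ∈ ⟦touched⟧} = {e₁, e₂, e₃, e₆, e₁₀, e₁₁, e₁₂, e₁₃}
⟦book⟧ = {e₁, e₄, e₅, e₈, e₁₂, e₁₃, e₁₅}
… ∩ ⟦e₃ touched⟧ = {e₁, e₄, e₅, e₈, e₁₂, e₁₃, e₁₅} ∩ {e₁, e₂, e₃, e₆, e₁₀, e₁₁, e₁₂, e₁₃} = {e₁, e₁₂, e₁₃}
… ∩ ⟦metal⟧ = {e₁, e₁₂, e₁₃} ∩ {e₂, e₃, e₅, e₇, e₁₀, e₁₁, e₁₃} = {e₁₃}
So ⟦metal book e₃ touched⟧ = {e₁₃}.

{e₁₃}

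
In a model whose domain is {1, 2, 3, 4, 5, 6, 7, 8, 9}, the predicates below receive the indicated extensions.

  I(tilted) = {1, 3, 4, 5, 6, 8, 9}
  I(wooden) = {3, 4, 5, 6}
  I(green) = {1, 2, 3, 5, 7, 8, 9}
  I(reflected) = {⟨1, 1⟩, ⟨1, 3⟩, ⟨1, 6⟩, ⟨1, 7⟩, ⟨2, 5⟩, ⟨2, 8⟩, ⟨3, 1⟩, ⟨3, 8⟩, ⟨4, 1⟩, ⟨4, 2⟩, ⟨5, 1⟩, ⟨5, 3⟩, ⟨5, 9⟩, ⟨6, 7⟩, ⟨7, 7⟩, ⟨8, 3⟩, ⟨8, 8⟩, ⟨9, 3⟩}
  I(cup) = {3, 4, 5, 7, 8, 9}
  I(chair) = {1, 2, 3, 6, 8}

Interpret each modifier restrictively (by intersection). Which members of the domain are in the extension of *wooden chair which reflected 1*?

{3}

⟦which reflected 1⟧ = {x : ⟨x, 1⟩ ∈ ⟦reflected⟧} = {1, 3, 4, 5}
⟦chair⟧ = {1, 2, 3, 6, 8}
… ∩ ⟦which reflected 1⟧ = {1, 2, 3, 6, 8} ∩ {1, 3, 4, 5} = {1, 3}
… ∩ ⟦wooden⟧ = {1, 3} ∩ {3, 4, 5, 6} = {3}
So ⟦wooden chair which reflected 1⟧ = {3}.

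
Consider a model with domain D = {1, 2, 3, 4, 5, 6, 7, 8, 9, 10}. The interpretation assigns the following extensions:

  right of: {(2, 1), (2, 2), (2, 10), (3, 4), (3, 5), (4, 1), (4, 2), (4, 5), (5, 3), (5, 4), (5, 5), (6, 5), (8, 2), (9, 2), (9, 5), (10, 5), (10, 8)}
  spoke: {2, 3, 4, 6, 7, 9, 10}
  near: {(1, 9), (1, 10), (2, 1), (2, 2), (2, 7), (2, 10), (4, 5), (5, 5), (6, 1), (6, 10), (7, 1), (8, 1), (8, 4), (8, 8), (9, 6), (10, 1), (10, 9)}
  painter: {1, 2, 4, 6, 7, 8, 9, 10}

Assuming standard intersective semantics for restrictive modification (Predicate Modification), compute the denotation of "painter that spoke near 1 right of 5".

⟦that spoke⟧ = ⟦spoke⟧ = {2, 3, 4, 6, 7, 9, 10}
⟦near 1⟧ = {x : ⟨x, 1⟩ ∈ ⟦near⟧} = {2, 6, 7, 8, 10}
⟦right of 5⟧ = {x : ⟨x, 5⟩ ∈ ⟦right of⟧} = {3, 4, 5, 6, 9, 10}
⟦painter⟧ = {1, 2, 4, 6, 7, 8, 9, 10}
… ∩ ⟦that spoke⟧ = {1, 2, 4, 6, 7, 8, 9, 10} ∩ {2, 3, 4, 6, 7, 9, 10} = {2, 4, 6, 7, 9, 10}
… ∩ ⟦near 1⟧ = {2, 4, 6, 7, 9, 10} ∩ {2, 6, 7, 8, 10} = {2, 6, 7, 10}
… ∩ ⟦right of 5⟧ = {2, 6, 7, 10} ∩ {3, 4, 5, 6, 9, 10} = {6, 10}
So ⟦painter that spoke near 1 right of 5⟧ = {6, 10}.

{6, 10}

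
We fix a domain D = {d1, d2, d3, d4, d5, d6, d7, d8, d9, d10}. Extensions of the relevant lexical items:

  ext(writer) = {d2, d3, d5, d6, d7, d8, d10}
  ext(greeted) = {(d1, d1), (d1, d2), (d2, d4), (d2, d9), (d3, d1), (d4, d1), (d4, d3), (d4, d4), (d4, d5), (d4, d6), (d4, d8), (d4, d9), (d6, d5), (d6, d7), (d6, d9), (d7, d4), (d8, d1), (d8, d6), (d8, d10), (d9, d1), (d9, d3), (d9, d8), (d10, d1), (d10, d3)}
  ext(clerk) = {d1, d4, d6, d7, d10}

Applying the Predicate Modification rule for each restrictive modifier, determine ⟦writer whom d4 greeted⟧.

⟦whom d4 greeted⟧ = {x : ⟨d4, x⟩ ∈ ⟦greeted⟧} = {d1, d3, d4, d5, d6, d8, d9}
⟦writer⟧ = {d2, d3, d5, d6, d7, d8, d10}
… ∩ ⟦whom d4 greeted⟧ = {d2, d3, d5, d6, d7, d8, d10} ∩ {d1, d3, d4, d5, d6, d8, d9} = {d3, d5, d6, d8}
So ⟦writer whom d4 greeted⟧ = {d3, d5, d6, d8}.

{d3, d5, d6, d8}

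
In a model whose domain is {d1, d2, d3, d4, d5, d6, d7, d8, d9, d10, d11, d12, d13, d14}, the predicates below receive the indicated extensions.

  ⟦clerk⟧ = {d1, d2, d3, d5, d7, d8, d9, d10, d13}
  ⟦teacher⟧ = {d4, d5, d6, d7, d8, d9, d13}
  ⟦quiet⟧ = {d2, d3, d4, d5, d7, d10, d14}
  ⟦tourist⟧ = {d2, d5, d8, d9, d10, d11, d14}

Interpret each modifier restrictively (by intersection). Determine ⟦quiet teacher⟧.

⟦teacher⟧ = {d4, d5, d6, d7, d8, d9, d13}
… ∩ ⟦quiet⟧ = {d4, d5, d6, d7, d8, d9, d13} ∩ {d2, d3, d4, d5, d7, d10, d14} = {d4, d5, d7}
So ⟦quiet teacher⟧ = {d4, d5, d7}.

{d4, d5, d7}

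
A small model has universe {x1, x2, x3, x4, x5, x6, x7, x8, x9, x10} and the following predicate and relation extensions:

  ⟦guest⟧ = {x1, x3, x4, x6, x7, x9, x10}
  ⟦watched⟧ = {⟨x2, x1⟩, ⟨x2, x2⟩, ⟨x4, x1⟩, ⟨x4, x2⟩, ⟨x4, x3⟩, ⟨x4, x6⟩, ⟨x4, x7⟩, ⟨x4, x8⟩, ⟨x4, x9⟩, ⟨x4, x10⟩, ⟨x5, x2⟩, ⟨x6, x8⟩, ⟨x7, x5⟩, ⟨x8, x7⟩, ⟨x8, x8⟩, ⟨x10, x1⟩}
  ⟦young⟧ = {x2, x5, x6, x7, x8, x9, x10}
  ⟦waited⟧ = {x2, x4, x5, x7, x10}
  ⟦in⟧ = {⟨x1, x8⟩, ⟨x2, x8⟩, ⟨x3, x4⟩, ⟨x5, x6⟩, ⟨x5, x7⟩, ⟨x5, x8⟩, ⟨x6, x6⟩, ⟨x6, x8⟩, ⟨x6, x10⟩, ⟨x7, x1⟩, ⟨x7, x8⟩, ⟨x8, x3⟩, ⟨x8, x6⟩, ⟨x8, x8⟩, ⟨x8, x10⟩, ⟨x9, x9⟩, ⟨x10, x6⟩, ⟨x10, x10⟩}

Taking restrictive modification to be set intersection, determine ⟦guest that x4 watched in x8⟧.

{x1, x6, x7}

⟦that x4 watched⟧ = {x : ⟨x4, x⟩ ∈ ⟦watched⟧} = {x1, x2, x3, x6, x7, x8, x9, x10}
⟦in x8⟧ = {x : ⟨x, x8⟩ ∈ ⟦in⟧} = {x1, x2, x5, x6, x7, x8}
⟦guest⟧ = {x1, x3, x4, x6, x7, x9, x10}
… ∩ ⟦that x4 watched⟧ = {x1, x3, x4, x6, x7, x9, x10} ∩ {x1, x2, x3, x6, x7, x8, x9, x10} = {x1, x3, x6, x7, x9, x10}
… ∩ ⟦in x8⟧ = {x1, x3, x6, x7, x9, x10} ∩ {x1, x2, x5, x6, x7, x8} = {x1, x6, x7}
So ⟦guest that x4 watched in x8⟧ = {x1, x6, x7}.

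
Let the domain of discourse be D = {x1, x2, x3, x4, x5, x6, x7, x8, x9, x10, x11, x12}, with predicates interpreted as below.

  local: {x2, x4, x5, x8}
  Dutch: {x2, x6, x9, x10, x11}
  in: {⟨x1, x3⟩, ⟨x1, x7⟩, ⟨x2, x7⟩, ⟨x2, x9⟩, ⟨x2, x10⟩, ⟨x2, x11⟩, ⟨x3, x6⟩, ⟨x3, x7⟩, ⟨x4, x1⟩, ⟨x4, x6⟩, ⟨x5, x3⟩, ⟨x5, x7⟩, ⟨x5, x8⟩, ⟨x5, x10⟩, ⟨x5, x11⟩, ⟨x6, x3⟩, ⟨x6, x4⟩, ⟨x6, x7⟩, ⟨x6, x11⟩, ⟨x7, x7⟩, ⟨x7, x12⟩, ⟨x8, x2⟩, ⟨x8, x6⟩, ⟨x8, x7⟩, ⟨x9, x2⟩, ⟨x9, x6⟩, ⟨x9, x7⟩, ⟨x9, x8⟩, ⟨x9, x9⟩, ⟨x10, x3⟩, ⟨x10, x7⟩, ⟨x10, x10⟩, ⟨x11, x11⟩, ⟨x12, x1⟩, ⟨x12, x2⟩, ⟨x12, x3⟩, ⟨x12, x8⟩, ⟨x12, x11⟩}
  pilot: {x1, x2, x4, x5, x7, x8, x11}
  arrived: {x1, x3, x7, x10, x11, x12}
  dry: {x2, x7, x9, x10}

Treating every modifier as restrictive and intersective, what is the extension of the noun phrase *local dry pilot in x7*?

{x2}

⟦in x7⟧ = {x : ⟨x, x7⟩ ∈ ⟦in⟧} = {x1, x2, x3, x5, x6, x7, x8, x9, x10}
⟦pilot⟧ = {x1, x2, x4, x5, x7, x8, x11}
… ∩ ⟦in x7⟧ = {x1, x2, x4, x5, x7, x8, x11} ∩ {x1, x2, x3, x5, x6, x7, x8, x9, x10} = {x1, x2, x5, x7, x8}
… ∩ ⟦local⟧ = {x1, x2, x5, x7, x8} ∩ {x2, x4, x5, x8} = {x2, x5, x8}
… ∩ ⟦dry⟧ = {x2, x5, x8} ∩ {x2, x7, x9, x10} = {x2}
So ⟦local dry pilot in x7⟧ = {x2}.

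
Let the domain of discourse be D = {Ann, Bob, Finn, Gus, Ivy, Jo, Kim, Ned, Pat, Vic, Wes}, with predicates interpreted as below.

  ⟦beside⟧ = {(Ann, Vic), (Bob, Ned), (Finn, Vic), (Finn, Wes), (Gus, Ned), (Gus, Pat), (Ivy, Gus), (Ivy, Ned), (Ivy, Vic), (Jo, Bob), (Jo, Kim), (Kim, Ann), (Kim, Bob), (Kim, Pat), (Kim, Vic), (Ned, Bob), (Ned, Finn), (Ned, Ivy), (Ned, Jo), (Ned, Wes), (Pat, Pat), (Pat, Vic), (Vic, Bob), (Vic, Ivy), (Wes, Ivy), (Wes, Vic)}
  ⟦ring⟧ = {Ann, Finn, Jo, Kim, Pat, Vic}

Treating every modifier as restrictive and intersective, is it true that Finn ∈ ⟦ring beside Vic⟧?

⟦beside Vic⟧ = {x : ⟨x, Vic⟩ ∈ ⟦beside⟧} = {Ann, Finn, Ivy, Kim, Pat, Wes}
⟦ring⟧ = {Ann, Finn, Jo, Kim, Pat, Vic}
… ∩ ⟦beside Vic⟧ = {Ann, Finn, Jo, Kim, Pat, Vic} ∩ {Ann, Finn, Ivy, Kim, Pat, Wes} = {Ann, Finn, Kim, Pat}
⟦ring beside Vic⟧ = {Ann, Finn, Kim, Pat}; Finn ∈ this set.

yes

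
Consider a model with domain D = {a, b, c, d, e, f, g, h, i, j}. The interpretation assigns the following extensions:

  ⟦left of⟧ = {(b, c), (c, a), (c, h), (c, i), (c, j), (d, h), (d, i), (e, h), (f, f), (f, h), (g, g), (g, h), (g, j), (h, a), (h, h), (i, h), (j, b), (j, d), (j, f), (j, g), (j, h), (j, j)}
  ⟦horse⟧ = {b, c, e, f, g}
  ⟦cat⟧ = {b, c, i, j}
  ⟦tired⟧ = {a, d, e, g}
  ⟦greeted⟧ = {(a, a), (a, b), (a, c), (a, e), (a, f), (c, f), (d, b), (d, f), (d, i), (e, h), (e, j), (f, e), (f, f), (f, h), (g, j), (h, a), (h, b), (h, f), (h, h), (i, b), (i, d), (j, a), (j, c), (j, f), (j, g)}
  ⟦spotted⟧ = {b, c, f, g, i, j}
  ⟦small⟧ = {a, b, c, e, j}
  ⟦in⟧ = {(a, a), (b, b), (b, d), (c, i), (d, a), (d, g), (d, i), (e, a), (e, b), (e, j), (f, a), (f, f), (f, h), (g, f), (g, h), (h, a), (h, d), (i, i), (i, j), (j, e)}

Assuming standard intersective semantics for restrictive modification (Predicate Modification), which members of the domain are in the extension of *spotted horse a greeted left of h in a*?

{f}

⟦a greeted⟧ = {x : ⟨a, x⟩ ∈ ⟦greeted⟧} = {a, b, c, e, f}
⟦left of h⟧ = {x : ⟨x, h⟩ ∈ ⟦left of⟧} = {c, d, e, f, g, h, i, j}
⟦in a⟧ = {x : ⟨x, a⟩ ∈ ⟦in⟧} = {a, d, e, f, h}
⟦horse⟧ = {b, c, e, f, g}
… ∩ ⟦a greeted⟧ = {b, c, e, f, g} ∩ {a, b, c, e, f} = {b, c, e, f}
… ∩ ⟦left of h⟧ = {b, c, e, f} ∩ {c, d, e, f, g, h, i, j} = {c, e, f}
… ∩ ⟦in a⟧ = {c, e, f} ∩ {a, d, e, f, h} = {e, f}
… ∩ ⟦spotted⟧ = {e, f} ∩ {b, c, f, g, i, j} = {f}
So ⟦spotted horse a greeted left of h in a⟧ = {f}.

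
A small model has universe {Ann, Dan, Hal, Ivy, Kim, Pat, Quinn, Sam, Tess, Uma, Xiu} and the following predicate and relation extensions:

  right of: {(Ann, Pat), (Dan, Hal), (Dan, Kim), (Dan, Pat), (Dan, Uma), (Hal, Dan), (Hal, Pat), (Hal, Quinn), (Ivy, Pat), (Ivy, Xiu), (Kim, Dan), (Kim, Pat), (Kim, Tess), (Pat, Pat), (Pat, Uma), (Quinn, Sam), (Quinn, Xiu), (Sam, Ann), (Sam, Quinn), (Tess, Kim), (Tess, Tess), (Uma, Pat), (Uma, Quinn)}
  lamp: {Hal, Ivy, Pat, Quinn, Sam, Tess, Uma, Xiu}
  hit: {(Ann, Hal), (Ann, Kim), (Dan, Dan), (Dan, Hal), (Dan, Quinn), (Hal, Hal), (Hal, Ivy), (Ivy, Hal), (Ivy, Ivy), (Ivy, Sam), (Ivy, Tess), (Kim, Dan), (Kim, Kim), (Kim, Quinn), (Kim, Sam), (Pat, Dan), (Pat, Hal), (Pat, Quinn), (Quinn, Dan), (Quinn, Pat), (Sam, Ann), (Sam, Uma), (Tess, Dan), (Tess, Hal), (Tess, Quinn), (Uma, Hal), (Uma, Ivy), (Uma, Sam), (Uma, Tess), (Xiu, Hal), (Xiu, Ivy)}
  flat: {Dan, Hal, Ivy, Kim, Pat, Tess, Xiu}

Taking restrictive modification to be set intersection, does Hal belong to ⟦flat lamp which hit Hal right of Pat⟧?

⟦which hit Hal⟧ = {x : ⟨x, Hal⟩ ∈ ⟦hit⟧} = {Ann, Dan, Hal, Ivy, Pat, Tess, Uma, Xiu}
⟦right of Pat⟧ = {x : ⟨x, Pat⟩ ∈ ⟦right of⟧} = {Ann, Dan, Hal, Ivy, Kim, Pat, Uma}
⟦lamp⟧ = {Hal, Ivy, Pat, Quinn, Sam, Tess, Uma, Xiu}
… ∩ ⟦which hit Hal⟧ = {Hal, Ivy, Pat, Quinn, Sam, Tess, Uma, Xiu} ∩ {Ann, Dan, Hal, Ivy, Pat, Tess, Uma, Xiu} = {Hal, Ivy, Pat, Tess, Uma, Xiu}
… ∩ ⟦right of Pat⟧ = {Hal, Ivy, Pat, Tess, Uma, Xiu} ∩ {Ann, Dan, Hal, Ivy, Kim, Pat, Uma} = {Hal, Ivy, Pat, Uma}
… ∩ ⟦flat⟧ = {Hal, Ivy, Pat, Uma} ∩ {Dan, Hal, Ivy, Kim, Pat, Tess, Xiu} = {Hal, Ivy, Pat}
⟦flat lamp which hit Hal right of Pat⟧ = {Hal, Ivy, Pat}; Hal ∈ this set.

yes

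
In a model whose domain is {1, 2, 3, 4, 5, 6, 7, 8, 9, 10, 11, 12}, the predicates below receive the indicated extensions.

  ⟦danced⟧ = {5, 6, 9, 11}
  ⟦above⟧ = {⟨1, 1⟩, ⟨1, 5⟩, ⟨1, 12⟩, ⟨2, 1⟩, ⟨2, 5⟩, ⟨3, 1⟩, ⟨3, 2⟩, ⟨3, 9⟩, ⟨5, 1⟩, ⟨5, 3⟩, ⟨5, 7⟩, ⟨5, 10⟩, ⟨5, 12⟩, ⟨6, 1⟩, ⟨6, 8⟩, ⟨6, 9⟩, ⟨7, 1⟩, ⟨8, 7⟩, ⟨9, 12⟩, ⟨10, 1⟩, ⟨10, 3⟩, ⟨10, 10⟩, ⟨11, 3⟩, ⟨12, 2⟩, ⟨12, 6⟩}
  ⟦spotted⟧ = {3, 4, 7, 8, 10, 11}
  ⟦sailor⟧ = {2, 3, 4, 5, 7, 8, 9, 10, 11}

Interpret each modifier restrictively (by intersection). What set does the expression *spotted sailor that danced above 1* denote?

{ }

⟦that danced⟧ = ⟦danced⟧ = {5, 6, 9, 11}
⟦above 1⟧ = {x : ⟨x, 1⟩ ∈ ⟦above⟧} = {1, 2, 3, 5, 6, 7, 10}
⟦sailor⟧ = {2, 3, 4, 5, 7, 8, 9, 10, 11}
… ∩ ⟦that danced⟧ = {2, 3, 4, 5, 7, 8, 9, 10, 11} ∩ {5, 6, 9, 11} = {5, 9, 11}
… ∩ ⟦above 1⟧ = {5, 9, 11} ∩ {1, 2, 3, 5, 6, 7, 10} = {5}
… ∩ ⟦spotted⟧ = {5} ∩ {3, 4, 7, 8, 10, 11} = ∅
So ⟦spotted sailor that danced above 1⟧ = { }.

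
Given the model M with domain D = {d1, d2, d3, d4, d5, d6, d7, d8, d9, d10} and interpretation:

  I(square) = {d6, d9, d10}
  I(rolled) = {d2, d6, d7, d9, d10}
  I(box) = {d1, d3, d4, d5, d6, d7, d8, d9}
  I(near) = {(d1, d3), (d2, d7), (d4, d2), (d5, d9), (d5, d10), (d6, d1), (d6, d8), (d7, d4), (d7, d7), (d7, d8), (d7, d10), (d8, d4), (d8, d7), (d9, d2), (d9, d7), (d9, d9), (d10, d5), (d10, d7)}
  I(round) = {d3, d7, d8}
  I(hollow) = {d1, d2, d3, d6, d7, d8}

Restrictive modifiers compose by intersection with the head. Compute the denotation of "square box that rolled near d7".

{d9}

⟦that rolled⟧ = ⟦rolled⟧ = {d2, d6, d7, d9, d10}
⟦near d7⟧ = {x : ⟨x, d7⟩ ∈ ⟦near⟧} = {d2, d7, d8, d9, d10}
⟦box⟧ = {d1, d3, d4, d5, d6, d7, d8, d9}
… ∩ ⟦that rolled⟧ = {d1, d3, d4, d5, d6, d7, d8, d9} ∩ {d2, d6, d7, d9, d10} = {d6, d7, d9}
… ∩ ⟦near d7⟧ = {d6, d7, d9} ∩ {d2, d7, d8, d9, d10} = {d7, d9}
… ∩ ⟦square⟧ = {d7, d9} ∩ {d6, d9, d10} = {d9}
So ⟦square box that rolled near d7⟧ = {d9}.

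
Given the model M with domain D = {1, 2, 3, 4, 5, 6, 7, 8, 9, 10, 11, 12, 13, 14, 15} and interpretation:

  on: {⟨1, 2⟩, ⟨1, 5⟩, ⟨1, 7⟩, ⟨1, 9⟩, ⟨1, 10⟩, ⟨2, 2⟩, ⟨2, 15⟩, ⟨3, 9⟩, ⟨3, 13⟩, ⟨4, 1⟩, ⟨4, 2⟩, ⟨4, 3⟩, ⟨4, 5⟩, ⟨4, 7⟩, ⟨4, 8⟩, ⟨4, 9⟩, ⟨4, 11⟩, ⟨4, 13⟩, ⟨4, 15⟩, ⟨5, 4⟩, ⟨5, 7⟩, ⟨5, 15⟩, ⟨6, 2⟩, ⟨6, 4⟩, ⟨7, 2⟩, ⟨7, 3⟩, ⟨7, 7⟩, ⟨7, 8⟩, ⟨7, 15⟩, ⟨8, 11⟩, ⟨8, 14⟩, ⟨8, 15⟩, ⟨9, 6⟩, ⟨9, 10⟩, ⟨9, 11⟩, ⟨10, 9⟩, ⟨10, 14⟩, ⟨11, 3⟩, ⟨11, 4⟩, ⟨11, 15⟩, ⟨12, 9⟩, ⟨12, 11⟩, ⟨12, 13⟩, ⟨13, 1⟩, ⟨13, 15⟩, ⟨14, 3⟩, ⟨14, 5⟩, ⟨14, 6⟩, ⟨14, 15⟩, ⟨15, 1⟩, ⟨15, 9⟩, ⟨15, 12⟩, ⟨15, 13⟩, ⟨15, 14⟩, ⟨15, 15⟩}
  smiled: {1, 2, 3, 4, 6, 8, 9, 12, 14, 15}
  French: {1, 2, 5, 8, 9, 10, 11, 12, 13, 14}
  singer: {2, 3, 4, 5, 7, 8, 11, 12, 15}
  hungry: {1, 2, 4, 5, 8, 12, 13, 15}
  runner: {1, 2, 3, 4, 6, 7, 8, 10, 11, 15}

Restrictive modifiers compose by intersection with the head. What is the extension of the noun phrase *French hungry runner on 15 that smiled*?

{2, 8}

⟦on 15⟧ = {x : ⟨x, 15⟩ ∈ ⟦on⟧} = {2, 4, 5, 7, 8, 11, 13, 14, 15}
⟦that smiled⟧ = ⟦smiled⟧ = {1, 2, 3, 4, 6, 8, 9, 12, 14, 15}
⟦runner⟧ = {1, 2, 3, 4, 6, 7, 8, 10, 11, 15}
… ∩ ⟦on 15⟧ = {1, 2, 3, 4, 6, 7, 8, 10, 11, 15} ∩ {2, 4, 5, 7, 8, 11, 13, 14, 15} = {2, 4, 7, 8, 11, 15}
… ∩ ⟦that smiled⟧ = {2, 4, 7, 8, 11, 15} ∩ {1, 2, 3, 4, 6, 8, 9, 12, 14, 15} = {2, 4, 8, 15}
… ∩ ⟦French⟧ = {2, 4, 8, 15} ∩ {1, 2, 5, 8, 9, 10, 11, 12, 13, 14} = {2, 8}
… ∩ ⟦hungry⟧ = {2, 8} ∩ {1, 2, 4, 5, 8, 12, 13, 15} = {2, 8}
So ⟦French hungry runner on 15 that smiled⟧ = {2, 8}.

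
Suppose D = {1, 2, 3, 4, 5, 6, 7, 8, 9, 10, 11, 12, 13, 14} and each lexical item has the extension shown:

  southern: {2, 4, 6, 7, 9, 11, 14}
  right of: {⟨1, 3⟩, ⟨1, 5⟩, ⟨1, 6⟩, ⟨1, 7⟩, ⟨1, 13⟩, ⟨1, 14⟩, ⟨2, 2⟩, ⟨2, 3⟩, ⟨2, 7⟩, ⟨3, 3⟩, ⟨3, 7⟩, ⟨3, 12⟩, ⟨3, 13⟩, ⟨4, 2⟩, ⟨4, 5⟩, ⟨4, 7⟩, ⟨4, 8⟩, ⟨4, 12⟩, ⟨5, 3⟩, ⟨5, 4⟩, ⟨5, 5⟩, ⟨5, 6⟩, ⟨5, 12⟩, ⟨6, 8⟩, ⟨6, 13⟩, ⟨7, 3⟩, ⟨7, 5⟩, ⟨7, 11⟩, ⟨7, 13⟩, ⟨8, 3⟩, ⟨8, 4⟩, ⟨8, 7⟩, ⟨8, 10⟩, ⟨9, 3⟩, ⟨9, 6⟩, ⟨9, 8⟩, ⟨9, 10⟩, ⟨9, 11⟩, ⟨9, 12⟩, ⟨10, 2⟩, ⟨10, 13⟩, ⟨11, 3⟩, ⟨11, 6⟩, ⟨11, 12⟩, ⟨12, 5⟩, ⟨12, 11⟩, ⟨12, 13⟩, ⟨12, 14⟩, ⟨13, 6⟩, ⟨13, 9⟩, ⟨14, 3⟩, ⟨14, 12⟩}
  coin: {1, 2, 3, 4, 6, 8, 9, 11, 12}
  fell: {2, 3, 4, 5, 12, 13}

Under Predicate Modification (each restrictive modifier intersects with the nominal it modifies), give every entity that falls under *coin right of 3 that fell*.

⟦right of 3⟧ = {x : ⟨x, 3⟩ ∈ ⟦right of⟧} = {1, 2, 3, 5, 7, 8, 9, 11, 14}
⟦that fell⟧ = ⟦fell⟧ = {2, 3, 4, 5, 12, 13}
⟦coin⟧ = {1, 2, 3, 4, 6, 8, 9, 11, 12}
… ∩ ⟦right of 3⟧ = {1, 2, 3, 4, 6, 8, 9, 11, 12} ∩ {1, 2, 3, 5, 7, 8, 9, 11, 14} = {1, 2, 3, 8, 9, 11}
… ∩ ⟦that fell⟧ = {1, 2, 3, 8, 9, 11} ∩ {2, 3, 4, 5, 12, 13} = {2, 3}
So ⟦coin right of 3 that fell⟧ = {2, 3}.

{2, 3}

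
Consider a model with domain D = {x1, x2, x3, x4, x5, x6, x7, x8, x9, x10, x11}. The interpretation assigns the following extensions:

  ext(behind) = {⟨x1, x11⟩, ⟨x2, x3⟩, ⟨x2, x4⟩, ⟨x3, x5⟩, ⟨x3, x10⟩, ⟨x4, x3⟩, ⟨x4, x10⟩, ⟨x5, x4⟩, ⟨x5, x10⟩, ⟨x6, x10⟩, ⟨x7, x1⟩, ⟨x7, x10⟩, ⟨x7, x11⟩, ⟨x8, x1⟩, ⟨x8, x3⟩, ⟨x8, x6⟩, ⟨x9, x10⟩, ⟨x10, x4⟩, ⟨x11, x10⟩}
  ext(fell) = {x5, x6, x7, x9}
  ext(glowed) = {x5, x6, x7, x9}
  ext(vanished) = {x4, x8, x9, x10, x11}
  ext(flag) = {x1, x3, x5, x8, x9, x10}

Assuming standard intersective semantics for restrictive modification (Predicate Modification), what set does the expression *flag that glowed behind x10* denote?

{x5, x9}

⟦that glowed⟧ = ⟦glowed⟧ = {x5, x6, x7, x9}
⟦behind x10⟧ = {x : ⟨x, x10⟩ ∈ ⟦behind⟧} = {x3, x4, x5, x6, x7, x9, x11}
⟦flag⟧ = {x1, x3, x5, x8, x9, x10}
… ∩ ⟦that glowed⟧ = {x1, x3, x5, x8, x9, x10} ∩ {x5, x6, x7, x9} = {x5, x9}
… ∩ ⟦behind x10⟧ = {x5, x9} ∩ {x3, x4, x5, x6, x7, x9, x11} = {x5, x9}
So ⟦flag that glowed behind x10⟧ = {x5, x9}.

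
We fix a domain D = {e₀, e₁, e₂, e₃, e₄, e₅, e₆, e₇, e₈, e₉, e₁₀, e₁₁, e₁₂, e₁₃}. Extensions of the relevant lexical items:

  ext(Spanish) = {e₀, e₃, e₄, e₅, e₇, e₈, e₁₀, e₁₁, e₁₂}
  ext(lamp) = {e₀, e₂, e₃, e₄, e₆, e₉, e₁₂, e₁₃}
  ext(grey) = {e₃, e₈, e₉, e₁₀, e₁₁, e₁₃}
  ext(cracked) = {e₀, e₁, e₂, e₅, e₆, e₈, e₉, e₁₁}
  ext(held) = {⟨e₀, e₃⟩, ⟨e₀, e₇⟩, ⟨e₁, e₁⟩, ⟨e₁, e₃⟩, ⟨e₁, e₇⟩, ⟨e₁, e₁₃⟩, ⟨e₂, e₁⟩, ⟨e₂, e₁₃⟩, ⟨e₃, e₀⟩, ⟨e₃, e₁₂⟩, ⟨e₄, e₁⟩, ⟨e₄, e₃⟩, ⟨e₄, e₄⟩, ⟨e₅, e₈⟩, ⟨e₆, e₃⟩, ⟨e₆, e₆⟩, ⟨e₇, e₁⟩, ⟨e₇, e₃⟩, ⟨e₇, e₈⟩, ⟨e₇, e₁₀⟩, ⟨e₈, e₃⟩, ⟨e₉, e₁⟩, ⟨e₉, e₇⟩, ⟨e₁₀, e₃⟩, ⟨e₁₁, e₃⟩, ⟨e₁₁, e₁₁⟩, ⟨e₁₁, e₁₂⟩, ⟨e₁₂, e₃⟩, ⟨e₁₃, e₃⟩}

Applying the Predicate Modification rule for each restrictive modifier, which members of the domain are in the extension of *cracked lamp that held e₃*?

{e₀, e₆}

⟦that held e₃⟧ = {x : ⟨x, e₃⟩ ∈ ⟦held⟧} = {e₀, e₁, e₄, e₆, e₇, e₈, e₁₀, e₁₁, e₁₂, e₁₃}
⟦lamp⟧ = {e₀, e₂, e₃, e₄, e₆, e₉, e₁₂, e₁₃}
… ∩ ⟦that held e₃⟧ = {e₀, e₂, e₃, e₄, e₆, e₉, e₁₂, e₁₃} ∩ {e₀, e₁, e₄, e₆, e₇, e₈, e₁₀, e₁₁, e₁₂, e₁₃} = {e₀, e₄, e₆, e₁₂, e₁₃}
… ∩ ⟦cracked⟧ = {e₀, e₄, e₆, e₁₂, e₁₃} ∩ {e₀, e₁, e₂, e₅, e₆, e₈, e₉, e₁₁} = {e₀, e₆}
So ⟦cracked lamp that held e₃⟧ = {e₀, e₆}.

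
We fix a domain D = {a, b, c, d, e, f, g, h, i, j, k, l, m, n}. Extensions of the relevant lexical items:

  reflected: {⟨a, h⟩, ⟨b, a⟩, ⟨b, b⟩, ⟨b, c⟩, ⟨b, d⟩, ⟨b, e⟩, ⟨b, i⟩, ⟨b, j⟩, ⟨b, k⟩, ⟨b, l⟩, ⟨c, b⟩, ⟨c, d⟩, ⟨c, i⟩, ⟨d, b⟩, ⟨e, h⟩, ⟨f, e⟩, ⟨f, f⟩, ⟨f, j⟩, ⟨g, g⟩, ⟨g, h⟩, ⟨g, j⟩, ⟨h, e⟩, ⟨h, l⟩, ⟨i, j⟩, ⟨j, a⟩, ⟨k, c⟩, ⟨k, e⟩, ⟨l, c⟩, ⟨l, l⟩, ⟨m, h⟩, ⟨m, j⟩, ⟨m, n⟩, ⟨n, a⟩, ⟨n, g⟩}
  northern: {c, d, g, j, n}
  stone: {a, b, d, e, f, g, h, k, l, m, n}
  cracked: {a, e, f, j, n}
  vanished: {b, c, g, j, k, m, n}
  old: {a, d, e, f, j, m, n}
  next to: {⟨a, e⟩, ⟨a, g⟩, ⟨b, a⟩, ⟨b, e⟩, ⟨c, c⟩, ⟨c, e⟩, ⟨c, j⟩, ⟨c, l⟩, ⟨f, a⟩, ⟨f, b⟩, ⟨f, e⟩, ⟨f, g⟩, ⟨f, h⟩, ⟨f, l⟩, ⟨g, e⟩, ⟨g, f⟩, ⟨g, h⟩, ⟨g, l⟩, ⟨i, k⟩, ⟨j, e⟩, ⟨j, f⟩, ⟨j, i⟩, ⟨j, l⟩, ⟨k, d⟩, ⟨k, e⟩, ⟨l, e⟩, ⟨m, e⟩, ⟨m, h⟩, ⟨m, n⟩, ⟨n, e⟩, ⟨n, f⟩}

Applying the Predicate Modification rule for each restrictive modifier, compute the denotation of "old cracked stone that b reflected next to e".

{a}

⟦that b reflected⟧ = {x : ⟨b, x⟩ ∈ ⟦reflected⟧} = {a, b, c, d, e, i, j, k, l}
⟦next to e⟧ = {x : ⟨x, e⟩ ∈ ⟦next to⟧} = {a, b, c, f, g, j, k, l, m, n}
⟦stone⟧ = {a, b, d, e, f, g, h, k, l, m, n}
… ∩ ⟦that b reflected⟧ = {a, b, d, e, f, g, h, k, l, m, n} ∩ {a, b, c, d, e, i, j, k, l} = {a, b, d, e, k, l}
… ∩ ⟦next to e⟧ = {a, b, d, e, k, l} ∩ {a, b, c, f, g, j, k, l, m, n} = {a, b, k, l}
… ∩ ⟦old⟧ = {a, b, k, l} ∩ {a, d, e, f, j, m, n} = {a}
… ∩ ⟦cracked⟧ = {a} ∩ {a, e, f, j, n} = {a}
So ⟦old cracked stone that b reflected next to e⟧ = {a}.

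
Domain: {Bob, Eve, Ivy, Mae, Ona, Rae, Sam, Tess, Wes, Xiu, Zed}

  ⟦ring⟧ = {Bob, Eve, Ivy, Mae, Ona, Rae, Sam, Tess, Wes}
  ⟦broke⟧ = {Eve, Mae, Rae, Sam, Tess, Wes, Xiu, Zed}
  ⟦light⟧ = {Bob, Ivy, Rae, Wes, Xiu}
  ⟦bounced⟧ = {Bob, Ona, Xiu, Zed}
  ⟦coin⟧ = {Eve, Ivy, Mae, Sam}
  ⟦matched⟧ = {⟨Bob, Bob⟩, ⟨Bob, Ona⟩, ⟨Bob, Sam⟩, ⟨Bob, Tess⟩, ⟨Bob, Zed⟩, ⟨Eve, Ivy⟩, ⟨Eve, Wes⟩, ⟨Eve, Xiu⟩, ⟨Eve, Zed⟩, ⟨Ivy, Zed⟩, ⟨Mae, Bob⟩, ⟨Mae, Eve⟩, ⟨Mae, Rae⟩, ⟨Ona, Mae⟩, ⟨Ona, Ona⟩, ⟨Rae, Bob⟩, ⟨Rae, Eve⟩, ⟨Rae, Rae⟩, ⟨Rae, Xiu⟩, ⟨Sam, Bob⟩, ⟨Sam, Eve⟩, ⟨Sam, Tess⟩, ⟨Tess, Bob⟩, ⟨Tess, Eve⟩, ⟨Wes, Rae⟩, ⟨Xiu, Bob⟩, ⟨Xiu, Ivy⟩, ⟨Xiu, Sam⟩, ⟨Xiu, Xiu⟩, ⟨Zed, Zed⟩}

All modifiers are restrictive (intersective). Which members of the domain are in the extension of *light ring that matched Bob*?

⟦that matched Bob⟧ = {x : ⟨x, Bob⟩ ∈ ⟦matched⟧} = {Bob, Mae, Rae, Sam, Tess, Xiu}
⟦ring⟧ = {Bob, Eve, Ivy, Mae, Ona, Rae, Sam, Tess, Wes}
… ∩ ⟦that matched Bob⟧ = {Bob, Eve, Ivy, Mae, Ona, Rae, Sam, Tess, Wes} ∩ {Bob, Mae, Rae, Sam, Tess, Xiu} = {Bob, Mae, Rae, Sam, Tess}
… ∩ ⟦light⟧ = {Bob, Mae, Rae, Sam, Tess} ∩ {Bob, Ivy, Rae, Wes, Xiu} = {Bob, Rae}
So ⟦light ring that matched Bob⟧ = {Bob, Rae}.

{Bob, Rae}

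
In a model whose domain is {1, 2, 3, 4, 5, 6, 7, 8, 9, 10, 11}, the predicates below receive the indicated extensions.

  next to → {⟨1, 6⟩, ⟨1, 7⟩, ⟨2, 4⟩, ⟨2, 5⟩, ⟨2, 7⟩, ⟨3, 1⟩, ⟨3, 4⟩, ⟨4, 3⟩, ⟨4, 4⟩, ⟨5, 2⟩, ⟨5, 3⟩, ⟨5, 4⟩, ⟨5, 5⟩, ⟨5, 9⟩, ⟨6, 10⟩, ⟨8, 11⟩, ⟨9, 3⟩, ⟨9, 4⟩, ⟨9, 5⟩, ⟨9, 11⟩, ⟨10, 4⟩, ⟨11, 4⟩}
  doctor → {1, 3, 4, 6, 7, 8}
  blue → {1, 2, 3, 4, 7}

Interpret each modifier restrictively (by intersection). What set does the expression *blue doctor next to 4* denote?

{3, 4}

⟦next to 4⟧ = {x : ⟨x, 4⟩ ∈ ⟦next to⟧} = {2, 3, 4, 5, 9, 10, 11}
⟦doctor⟧ = {1, 3, 4, 6, 7, 8}
… ∩ ⟦next to 4⟧ = {1, 3, 4, 6, 7, 8} ∩ {2, 3, 4, 5, 9, 10, 11} = {3, 4}
… ∩ ⟦blue⟧ = {3, 4} ∩ {1, 2, 3, 4, 7} = {3, 4}
So ⟦blue doctor next to 4⟧ = {3, 4}.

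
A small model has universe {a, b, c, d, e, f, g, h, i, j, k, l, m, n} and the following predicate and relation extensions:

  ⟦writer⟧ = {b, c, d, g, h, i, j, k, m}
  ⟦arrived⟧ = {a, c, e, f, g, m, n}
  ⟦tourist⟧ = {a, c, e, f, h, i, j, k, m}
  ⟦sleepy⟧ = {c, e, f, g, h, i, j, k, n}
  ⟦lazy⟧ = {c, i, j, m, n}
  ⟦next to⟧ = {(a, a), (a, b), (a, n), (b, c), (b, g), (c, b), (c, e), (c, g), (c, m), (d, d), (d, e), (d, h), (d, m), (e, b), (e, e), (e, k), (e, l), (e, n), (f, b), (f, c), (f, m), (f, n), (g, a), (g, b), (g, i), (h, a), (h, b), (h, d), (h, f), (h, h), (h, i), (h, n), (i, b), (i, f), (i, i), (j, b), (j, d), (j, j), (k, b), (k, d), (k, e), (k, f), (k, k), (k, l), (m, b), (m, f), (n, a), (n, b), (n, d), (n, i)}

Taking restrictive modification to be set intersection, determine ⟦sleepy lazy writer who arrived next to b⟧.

{c}

⟦who arrived⟧ = ⟦arrived⟧ = {a, c, e, f, g, m, n}
⟦next to b⟧ = {x : ⟨x, b⟩ ∈ ⟦next to⟧} = {a, c, e, f, g, h, i, j, k, m, n}
⟦writer⟧ = {b, c, d, g, h, i, j, k, m}
… ∩ ⟦who arrived⟧ = {b, c, d, g, h, i, j, k, m} ∩ {a, c, e, f, g, m, n} = {c, g, m}
… ∩ ⟦next to b⟧ = {c, g, m} ∩ {a, c, e, f, g, h, i, j, k, m, n} = {c, g, m}
… ∩ ⟦sleepy⟧ = {c, g, m} ∩ {c, e, f, g, h, i, j, k, n} = {c, g}
… ∩ ⟦lazy⟧ = {c, g} ∩ {c, i, j, m, n} = {c}
So ⟦sleepy lazy writer who arrived next to b⟧ = {c}.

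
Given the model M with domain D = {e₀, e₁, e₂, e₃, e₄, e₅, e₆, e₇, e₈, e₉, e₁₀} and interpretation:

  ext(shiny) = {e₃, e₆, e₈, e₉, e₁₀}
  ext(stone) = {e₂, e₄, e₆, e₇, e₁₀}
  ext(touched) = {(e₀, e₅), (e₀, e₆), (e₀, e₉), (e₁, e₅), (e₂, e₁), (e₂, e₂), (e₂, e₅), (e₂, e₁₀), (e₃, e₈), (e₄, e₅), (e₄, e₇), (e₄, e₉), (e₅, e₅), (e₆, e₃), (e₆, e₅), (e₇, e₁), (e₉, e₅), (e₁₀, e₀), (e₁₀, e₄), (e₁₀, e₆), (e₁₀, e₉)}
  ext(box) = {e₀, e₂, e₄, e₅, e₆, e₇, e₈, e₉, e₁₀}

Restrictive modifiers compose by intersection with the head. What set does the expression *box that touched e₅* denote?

⟦that touched e₅⟧ = {x : ⟨x, e₅⟩ ∈ ⟦touched⟧} = {e₀, e₁, e₂, e₄, e₅, e₆, e₉}
⟦box⟧ = {e₀, e₂, e₄, e₅, e₆, e₇, e₈, e₉, e₁₀}
… ∩ ⟦that touched e₅⟧ = {e₀, e₂, e₄, e₅, e₆, e₇, e₈, e₉, e₁₀} ∩ {e₀, e₁, e₂, e₄, e₅, e₆, e₉} = {e₀, e₂, e₄, e₅, e₆, e₉}
So ⟦box that touched e₅⟧ = {e₀, e₂, e₄, e₅, e₆, e₉}.

{e₀, e₂, e₄, e₅, e₆, e₉}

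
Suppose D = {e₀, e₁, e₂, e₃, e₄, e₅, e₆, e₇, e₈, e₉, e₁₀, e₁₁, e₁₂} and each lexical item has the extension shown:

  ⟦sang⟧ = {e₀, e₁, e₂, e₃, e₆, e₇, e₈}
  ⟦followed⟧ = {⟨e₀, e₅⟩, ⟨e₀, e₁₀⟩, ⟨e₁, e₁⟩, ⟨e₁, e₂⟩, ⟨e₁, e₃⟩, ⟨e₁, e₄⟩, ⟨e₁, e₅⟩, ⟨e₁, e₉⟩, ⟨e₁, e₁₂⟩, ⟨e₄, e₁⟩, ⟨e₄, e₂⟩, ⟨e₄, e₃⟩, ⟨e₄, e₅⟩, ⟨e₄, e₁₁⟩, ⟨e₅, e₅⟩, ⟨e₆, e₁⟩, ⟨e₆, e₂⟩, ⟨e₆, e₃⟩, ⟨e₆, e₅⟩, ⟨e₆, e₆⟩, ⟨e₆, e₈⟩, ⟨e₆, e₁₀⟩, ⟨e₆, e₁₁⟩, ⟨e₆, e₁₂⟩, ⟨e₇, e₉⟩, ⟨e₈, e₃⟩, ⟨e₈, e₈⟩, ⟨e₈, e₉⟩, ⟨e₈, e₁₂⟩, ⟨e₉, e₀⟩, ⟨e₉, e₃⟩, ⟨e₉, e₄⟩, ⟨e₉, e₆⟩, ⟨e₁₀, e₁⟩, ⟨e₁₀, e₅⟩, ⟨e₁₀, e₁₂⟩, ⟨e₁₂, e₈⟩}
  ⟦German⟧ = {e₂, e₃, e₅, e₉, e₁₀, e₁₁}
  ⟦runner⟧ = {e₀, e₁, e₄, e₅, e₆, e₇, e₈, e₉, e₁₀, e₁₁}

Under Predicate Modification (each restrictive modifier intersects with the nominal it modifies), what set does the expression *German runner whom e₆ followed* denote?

{e₅, e₁₀, e₁₁}

⟦whom e₆ followed⟧ = {x : ⟨e₆, x⟩ ∈ ⟦followed⟧} = {e₁, e₂, e₃, e₅, e₆, e₈, e₁₀, e₁₁, e₁₂}
⟦runner⟧ = {e₀, e₁, e₄, e₅, e₆, e₇, e₈, e₉, e₁₀, e₁₁}
… ∩ ⟦whom e₆ followed⟧ = {e₀, e₁, e₄, e₅, e₆, e₇, e₈, e₉, e₁₀, e₁₁} ∩ {e₁, e₂, e₃, e₅, e₆, e₈, e₁₀, e₁₁, e₁₂} = {e₁, e₅, e₆, e₈, e₁₀, e₁₁}
… ∩ ⟦German⟧ = {e₁, e₅, e₆, e₈, e₁₀, e₁₁} ∩ {e₂, e₃, e₅, e₉, e₁₀, e₁₁} = {e₅, e₁₀, e₁₁}
So ⟦German runner whom e₆ followed⟧ = {e₅, e₁₀, e₁₁}.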